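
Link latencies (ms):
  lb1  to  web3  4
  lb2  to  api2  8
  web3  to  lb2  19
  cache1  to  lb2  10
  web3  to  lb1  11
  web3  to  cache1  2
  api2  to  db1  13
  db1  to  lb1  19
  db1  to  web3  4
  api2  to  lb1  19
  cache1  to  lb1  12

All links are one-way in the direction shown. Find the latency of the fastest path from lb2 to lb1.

Paths from lb2 to lb1:
lb2 - api2 - lb1: 8 + 19 = 27
lb2 - api2 - db1 - lb1: 8 + 13 + 19 = 40
lb2 - api2 - db1 - web3 - cache1 - lb1: 8 + 13 + 4 + 2 + 12 = 39
lb2 - api2 - db1 - web3 - lb1: 8 + 13 + 4 + 11 = 36
The minimum is 27 ms.

27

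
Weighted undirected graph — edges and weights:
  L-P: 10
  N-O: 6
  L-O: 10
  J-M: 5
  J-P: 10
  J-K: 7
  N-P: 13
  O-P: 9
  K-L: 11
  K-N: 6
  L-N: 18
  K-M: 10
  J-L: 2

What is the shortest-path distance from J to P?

Comparing a few candidate routes:
J -> K -> N -> O -> P: 7 + 6 + 6 + 9 = 28
J -> L -> P: 2 + 10 = 12
J -> L -> O -> P: 2 + 10 + 9 = 21
J -> K -> N -> P: 7 + 6 + 13 = 26
J -> P: 10
Best route has total 10.

10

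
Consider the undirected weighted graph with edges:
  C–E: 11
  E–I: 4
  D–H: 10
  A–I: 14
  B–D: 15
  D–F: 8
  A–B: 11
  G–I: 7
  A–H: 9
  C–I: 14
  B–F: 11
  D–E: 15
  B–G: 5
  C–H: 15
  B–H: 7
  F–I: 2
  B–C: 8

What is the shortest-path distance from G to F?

Some routes from G to F:
G -> B -> C -> I -> F: 5 + 8 + 14 + 2 = 29
G -> B -> D -> F: 5 + 15 + 8 = 28
G -> B -> F: 5 + 11 = 16
G -> B -> C -> E -> I -> F: 5 + 8 + 11 + 4 + 2 = 30
G -> I -> F: 7 + 2 = 9
Shortest: 9.

9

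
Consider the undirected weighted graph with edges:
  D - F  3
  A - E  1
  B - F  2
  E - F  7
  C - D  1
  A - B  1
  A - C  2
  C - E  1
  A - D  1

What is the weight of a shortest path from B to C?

3

Checking several routes:
B -> A -> C: 1 + 2 = 3
B -> F -> D -> A -> C: 2 + 3 + 1 + 2 = 8
B -> F -> D -> C: 2 + 3 + 1 = 6
B -> A -> E -> C: 1 + 1 + 1 = 3
B -> A -> D -> C: 1 + 1 + 1 = 3
Shortest: 3.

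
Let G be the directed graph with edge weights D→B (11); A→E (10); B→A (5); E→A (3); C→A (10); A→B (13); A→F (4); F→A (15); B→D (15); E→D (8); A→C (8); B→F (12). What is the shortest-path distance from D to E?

26

Routes from D to E:
D → B → F → A → E: 11 + 12 + 15 + 10 = 48
D → B → A → E: 11 + 5 + 10 = 26
Best route has total 26.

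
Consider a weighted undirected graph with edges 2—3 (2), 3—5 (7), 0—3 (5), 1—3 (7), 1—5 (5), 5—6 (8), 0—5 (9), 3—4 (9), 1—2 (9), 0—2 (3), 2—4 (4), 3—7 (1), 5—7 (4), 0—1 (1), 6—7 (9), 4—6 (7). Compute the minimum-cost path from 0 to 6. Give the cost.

14

Checking several routes:
0 - 3 - 7 - 6: 5 + 1 + 9 = 15
0 - 2 - 3 - 7 - 6: 3 + 2 + 1 + 9 = 15
0 - 2 - 4 - 6: 3 + 4 + 7 = 14
0 - 1 - 5 - 6: 1 + 5 + 8 = 14
The minimum is 14.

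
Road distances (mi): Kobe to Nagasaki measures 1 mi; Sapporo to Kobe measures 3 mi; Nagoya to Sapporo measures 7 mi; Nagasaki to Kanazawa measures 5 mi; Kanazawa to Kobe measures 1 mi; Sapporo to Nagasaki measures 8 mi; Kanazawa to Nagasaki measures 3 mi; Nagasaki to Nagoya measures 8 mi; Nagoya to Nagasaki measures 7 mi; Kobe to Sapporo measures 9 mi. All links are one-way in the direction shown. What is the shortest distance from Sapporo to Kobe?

3

Paths from Sapporo to Kobe:
Sapporo - Nagasaki - Kanazawa - Kobe: 8 + 5 + 1 = 14
Sapporo - Kobe: 3
Best route has total 3 mi.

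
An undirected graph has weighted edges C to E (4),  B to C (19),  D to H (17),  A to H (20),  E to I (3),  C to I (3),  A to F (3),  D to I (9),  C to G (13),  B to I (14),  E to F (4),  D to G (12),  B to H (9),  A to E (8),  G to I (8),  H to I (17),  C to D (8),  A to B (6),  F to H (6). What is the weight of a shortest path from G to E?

A few of the G→E routes:
G → C → E: 13 + 4 = 17
G → I → C → E: 8 + 3 + 4 = 15
G → I → E: 8 + 3 = 11
The minimum is 11.

11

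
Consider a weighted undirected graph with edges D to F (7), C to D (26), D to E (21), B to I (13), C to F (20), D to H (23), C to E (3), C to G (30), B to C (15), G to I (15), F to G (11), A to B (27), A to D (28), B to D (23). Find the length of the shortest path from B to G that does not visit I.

A few of the B→G routes:
B-D-F-G: 23 + 7 + 11 = 41
B-C-F-G: 15 + 20 + 11 = 46
B-C-G: 15 + 30 = 45
Best route has total 41.

41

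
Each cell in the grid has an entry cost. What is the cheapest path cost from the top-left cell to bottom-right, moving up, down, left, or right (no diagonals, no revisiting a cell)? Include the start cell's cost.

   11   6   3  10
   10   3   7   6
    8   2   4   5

31

Take r0c0 -> r0c1 -> r1c1 -> r2c1 -> r2c2 -> r2c3 for a total of 11 + 6 + 3 + 2 + 4 + 5 = 31.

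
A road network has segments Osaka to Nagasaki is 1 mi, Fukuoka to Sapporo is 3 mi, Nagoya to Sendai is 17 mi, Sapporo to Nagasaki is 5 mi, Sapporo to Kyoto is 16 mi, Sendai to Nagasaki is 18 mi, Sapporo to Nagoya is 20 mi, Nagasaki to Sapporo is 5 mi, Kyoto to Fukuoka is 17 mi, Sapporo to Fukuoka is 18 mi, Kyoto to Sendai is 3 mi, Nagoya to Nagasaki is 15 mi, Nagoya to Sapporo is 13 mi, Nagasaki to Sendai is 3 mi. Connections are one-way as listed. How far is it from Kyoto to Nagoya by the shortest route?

40

Paths from Kyoto to Nagoya:
Kyoto → Sendai → Nagasaki → Sapporo → Nagoya: 3 + 18 + 5 + 20 = 46
Kyoto → Fukuoka → Sapporo → Nagoya: 17 + 3 + 20 = 40
The minimum is 40 mi.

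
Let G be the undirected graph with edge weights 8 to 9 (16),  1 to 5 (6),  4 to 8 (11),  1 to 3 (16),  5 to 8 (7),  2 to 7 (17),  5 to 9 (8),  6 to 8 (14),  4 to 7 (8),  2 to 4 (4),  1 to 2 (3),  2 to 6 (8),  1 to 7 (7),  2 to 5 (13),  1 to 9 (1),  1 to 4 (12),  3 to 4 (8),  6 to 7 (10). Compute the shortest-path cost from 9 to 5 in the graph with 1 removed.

8

Some routes from 9 to 5 avoiding 1:
9 - 5: 8
9 - 8 - 5: 16 + 7 = 23
9 - 8 - 4 - 2 - 5: 16 + 11 + 4 + 13 = 44
Best route has total 8.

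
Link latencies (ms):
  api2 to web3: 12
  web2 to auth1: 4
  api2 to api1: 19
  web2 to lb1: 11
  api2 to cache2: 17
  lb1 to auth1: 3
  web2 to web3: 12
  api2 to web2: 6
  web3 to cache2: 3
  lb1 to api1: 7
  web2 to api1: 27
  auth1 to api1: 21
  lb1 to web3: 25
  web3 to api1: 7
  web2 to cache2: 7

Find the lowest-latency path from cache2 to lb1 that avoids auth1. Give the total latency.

17

A few of the cache2→lb1 routes:
cache2 -> web3 -> api2 -> web2 -> lb1: 3 + 12 + 6 + 11 = 32
cache2 -> web3 -> lb1: 3 + 25 = 28
cache2 -> web3 -> api1 -> lb1: 3 + 7 + 7 = 17
cache2 -> web2 -> lb1: 7 + 11 = 18
cache2 -> web3 -> web2 -> lb1: 3 + 12 + 11 = 26
Best route has total 17 ms.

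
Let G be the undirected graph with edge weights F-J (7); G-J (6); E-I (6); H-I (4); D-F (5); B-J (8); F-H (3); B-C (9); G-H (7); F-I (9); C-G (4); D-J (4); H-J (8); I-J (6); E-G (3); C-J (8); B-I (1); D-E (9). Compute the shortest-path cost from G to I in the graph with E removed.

Comparing a few candidate routes:
G -> J -> B -> I: 6 + 8 + 1 = 15
G -> J -> H -> I: 6 + 8 + 4 = 18
G -> H -> I: 7 + 4 = 11
G -> J -> I: 6 + 6 = 12
G -> C -> J -> I: 4 + 8 + 6 = 18
G -> C -> B -> I: 4 + 9 + 1 = 14
Shortest: 11.

11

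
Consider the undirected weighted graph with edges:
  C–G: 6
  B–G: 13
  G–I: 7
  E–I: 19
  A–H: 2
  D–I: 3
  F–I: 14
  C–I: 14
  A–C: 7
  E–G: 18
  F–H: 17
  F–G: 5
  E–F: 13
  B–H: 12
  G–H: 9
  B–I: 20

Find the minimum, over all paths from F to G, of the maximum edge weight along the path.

Checking several routes:
F -> I -> C -> G: max(14, 14, 6) = 14
F -> I -> C -> A -> H -> G: max(14, 14, 7, 2, 9) = 14
F -> G: max(5) = 5
F -> I -> G: max(14, 7) = 14
F -> I -> C -> A -> H -> B -> G: max(14, 14, 7, 2, 12, 13) = 14
Best route has worst link 5.

5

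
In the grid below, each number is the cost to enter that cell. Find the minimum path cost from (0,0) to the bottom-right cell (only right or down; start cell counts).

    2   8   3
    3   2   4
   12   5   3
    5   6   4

18

One optimal route is r0c0 -> r1c0 -> r1c1 -> r1c2 -> r2c2 -> r3c2.
Its cost is 2 + 3 + 2 + 4 + 3 + 4 = 18.
For comparison, the top-then-right route costs 24.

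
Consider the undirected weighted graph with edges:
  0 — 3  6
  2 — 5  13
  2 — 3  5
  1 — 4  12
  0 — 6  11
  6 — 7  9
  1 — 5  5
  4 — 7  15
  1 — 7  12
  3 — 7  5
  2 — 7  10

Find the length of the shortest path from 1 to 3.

17

Some routes from 1 to 3:
1 → 5 → 2 → 3: 5 + 13 + 5 = 23
1 → 7 → 3: 12 + 5 = 17
1 → 4 → 7 → 3: 12 + 15 + 5 = 32
1 → 5 → 2 → 7 → 3: 5 + 13 + 10 + 5 = 33
1 → 7 → 2 → 3: 12 + 10 + 5 = 27
The minimum is 17.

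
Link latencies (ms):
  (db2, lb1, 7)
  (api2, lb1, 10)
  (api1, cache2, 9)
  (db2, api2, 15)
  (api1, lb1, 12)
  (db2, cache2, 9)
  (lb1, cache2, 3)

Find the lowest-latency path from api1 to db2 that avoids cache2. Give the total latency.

Routes from api1 to db2 avoiding cache2:
api1 - lb1 - api2 - db2: 12 + 10 + 15 = 37
api1 - lb1 - db2: 12 + 7 = 19
Shortest: 19 ms.

19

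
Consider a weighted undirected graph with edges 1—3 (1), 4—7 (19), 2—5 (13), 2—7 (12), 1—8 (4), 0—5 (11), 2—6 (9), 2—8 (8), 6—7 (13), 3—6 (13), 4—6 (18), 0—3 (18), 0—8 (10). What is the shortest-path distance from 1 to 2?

Comparing a few candidate routes:
1 -> 8 -> 2: 4 + 8 = 12
1 -> 3 -> 6 -> 2: 1 + 13 + 9 = 23
1 -> 8 -> 0 -> 5 -> 2: 4 + 10 + 11 + 13 = 38
1 -> 3 -> 6 -> 7 -> 2: 1 + 13 + 13 + 12 = 39
1 -> 3 -> 0 -> 8 -> 2: 1 + 18 + 10 + 8 = 37
The minimum is 12.

12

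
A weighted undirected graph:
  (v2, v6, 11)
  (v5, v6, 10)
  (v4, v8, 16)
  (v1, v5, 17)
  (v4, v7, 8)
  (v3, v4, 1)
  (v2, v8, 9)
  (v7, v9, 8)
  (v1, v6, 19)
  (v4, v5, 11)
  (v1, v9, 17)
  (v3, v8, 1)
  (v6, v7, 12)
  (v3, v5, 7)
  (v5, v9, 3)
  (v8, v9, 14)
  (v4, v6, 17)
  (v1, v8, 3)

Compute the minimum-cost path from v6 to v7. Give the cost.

Comparing a few candidate routes:
v6→v5→v9→v7: 10 + 3 + 8 = 21
v6→v7: 12
v6→v5→v3→v4→v7: 10 + 7 + 1 + 8 = 26
v6→v4→v7: 17 + 8 = 25
v6→v5→v4→v7: 10 + 11 + 8 = 29
Best route has total 12.

12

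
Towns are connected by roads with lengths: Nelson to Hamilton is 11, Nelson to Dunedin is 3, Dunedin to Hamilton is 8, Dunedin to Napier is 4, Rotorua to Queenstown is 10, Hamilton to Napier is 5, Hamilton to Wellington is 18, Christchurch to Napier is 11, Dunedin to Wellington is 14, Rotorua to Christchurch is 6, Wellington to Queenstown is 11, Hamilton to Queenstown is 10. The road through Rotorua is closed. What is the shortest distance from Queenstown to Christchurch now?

Some routes from Queenstown to Christchurch avoiding Rotorua:
Queenstown → Wellington → Hamilton → Napier → Christchurch: 11 + 18 + 5 + 11 = 45
Queenstown → Hamilton → Napier → Christchurch: 10 + 5 + 11 = 26
Queenstown → Hamilton → Dunedin → Napier → Christchurch: 10 + 8 + 4 + 11 = 33
Queenstown → Hamilton → Nelson → Dunedin → Napier → Christchurch: 10 + 11 + 3 + 4 + 11 = 39
Queenstown → Wellington → Dunedin → Napier → Christchurch: 11 + 14 + 4 + 11 = 40
Shortest: 26.

26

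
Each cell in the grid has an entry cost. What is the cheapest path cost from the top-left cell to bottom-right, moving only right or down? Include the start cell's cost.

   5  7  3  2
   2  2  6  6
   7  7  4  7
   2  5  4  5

28

One optimal route is (0,0) → (1,0) → (1,1) → (1,2) → (2,2) → (3,2) → (3,3).
Its cost is 5 + 2 + 2 + 6 + 4 + 4 + 5 = 28.
For comparison, the top-then-right route costs 35.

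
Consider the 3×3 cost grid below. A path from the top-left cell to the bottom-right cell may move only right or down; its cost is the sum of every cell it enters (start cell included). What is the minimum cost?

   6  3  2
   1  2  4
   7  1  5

15

One optimal route is r0c0 r1c0 r1c1 r2c1 r2c2.
Its cost is 6 + 1 + 2 + 1 + 5 = 15.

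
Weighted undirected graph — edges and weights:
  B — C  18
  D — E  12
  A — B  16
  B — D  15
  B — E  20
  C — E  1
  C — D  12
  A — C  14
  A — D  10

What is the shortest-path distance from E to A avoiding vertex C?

Checking several routes:
E→B→A: 20 + 16 = 36
E→D→A: 12 + 10 = 22
E→D→B→A: 12 + 15 + 16 = 43
Shortest: 22.

22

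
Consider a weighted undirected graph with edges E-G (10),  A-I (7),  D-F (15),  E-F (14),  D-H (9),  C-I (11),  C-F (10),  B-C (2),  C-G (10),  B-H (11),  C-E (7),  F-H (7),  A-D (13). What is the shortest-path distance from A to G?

28

Some routes from A to G:
A→D→H→F→C→G: 13 + 9 + 7 + 10 + 10 = 49
A→D→H→B→C→G: 13 + 9 + 11 + 2 + 10 = 45
A→D→F→C→G: 13 + 15 + 10 + 10 = 48
A→D→F→E→G: 13 + 15 + 14 + 10 = 52
A→I→C→G: 7 + 11 + 10 = 28
A→I→C→E→G: 7 + 11 + 7 + 10 = 35
Shortest: 28.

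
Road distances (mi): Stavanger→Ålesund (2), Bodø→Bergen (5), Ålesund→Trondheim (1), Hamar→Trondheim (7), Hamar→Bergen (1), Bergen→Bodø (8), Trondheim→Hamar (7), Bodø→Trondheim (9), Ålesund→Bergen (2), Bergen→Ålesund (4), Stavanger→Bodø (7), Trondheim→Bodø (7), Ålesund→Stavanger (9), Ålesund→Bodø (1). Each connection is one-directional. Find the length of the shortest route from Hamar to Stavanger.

Candidate routes:
Hamar -> Bergen -> Ålesund -> Stavanger: 1 + 4 + 9 = 14
Hamar -> Trondheim -> Bodø -> Bergen -> Ålesund -> Stavanger: 7 + 7 + 5 + 4 + 9 = 32
Shortest: 14 mi.

14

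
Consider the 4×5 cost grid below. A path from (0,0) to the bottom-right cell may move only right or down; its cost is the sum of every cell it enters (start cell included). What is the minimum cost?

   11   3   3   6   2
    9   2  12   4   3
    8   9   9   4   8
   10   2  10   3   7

One optimal route is [0,0]→[0,1]→[0,2]→[0,3]→[1,3]→[2,3]→[3,3]→[3,4].
Its cost is 11 + 3 + 3 + 6 + 4 + 4 + 3 + 7 = 41.

41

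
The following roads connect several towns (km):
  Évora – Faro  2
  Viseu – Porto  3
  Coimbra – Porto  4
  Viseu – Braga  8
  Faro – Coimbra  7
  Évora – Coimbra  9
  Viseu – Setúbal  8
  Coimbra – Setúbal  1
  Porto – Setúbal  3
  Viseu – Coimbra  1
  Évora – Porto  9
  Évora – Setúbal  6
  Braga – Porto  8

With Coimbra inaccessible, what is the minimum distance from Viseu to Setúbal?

A few of the Viseu→Setúbal routes:
Viseu - Porto - Setúbal: 3 + 3 = 6
Viseu - Porto - Évora - Setúbal: 3 + 9 + 6 = 18
Viseu - Setúbal: 8
Viseu - Braga - Porto - Setúbal: 8 + 8 + 3 = 19
Best route has total 6 km.

6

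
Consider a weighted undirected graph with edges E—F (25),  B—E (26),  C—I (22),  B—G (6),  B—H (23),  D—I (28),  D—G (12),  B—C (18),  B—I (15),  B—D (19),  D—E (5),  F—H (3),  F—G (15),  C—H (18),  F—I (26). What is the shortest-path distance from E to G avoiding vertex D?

32

Checking several routes:
E-F-H-B-G: 25 + 3 + 23 + 6 = 57
E-B-H-F-G: 26 + 23 + 3 + 15 = 67
E-F-H-C-B-G: 25 + 3 + 18 + 18 + 6 = 70
E-B-G: 26 + 6 = 32
E-F-G: 25 + 15 = 40
The minimum is 32.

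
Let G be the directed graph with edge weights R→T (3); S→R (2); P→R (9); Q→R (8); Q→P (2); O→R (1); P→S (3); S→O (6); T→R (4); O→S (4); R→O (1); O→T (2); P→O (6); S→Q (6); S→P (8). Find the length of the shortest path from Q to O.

Comparing a few candidate routes:
Q→P→S→R→O: 2 + 3 + 2 + 1 = 8
Q→P→O: 2 + 6 = 8
Q→R→O: 8 + 1 = 9
Best route has total 8.

8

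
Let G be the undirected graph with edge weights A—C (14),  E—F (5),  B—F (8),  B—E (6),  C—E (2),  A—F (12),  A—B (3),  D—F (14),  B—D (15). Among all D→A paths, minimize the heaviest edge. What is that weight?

14

A few of the D→A routes:
D - F - E - C - A: max(14, 5, 2, 14) = 14
D - F - B - E - C - A: max(14, 8, 6, 2, 14) = 14
D - F - A: max(14, 12) = 14
D - F - B - A: max(14, 8, 3) = 14
D - F - E - B - A: max(14, 5, 6, 3) = 14
D - B - A: max(15, 3) = 15
Best route has worst link 14.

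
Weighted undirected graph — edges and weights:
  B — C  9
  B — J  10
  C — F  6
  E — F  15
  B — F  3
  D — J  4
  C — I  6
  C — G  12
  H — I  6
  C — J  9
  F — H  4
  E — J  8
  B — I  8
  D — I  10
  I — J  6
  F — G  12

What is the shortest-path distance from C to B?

Checking several routes:
C-F-B: 6 + 3 = 9
C-B: 9
C-I-B: 6 + 8 = 14
C-I-H-F-B: 6 + 6 + 4 + 3 = 19
C-J-B: 9 + 10 = 19
The minimum is 9.

9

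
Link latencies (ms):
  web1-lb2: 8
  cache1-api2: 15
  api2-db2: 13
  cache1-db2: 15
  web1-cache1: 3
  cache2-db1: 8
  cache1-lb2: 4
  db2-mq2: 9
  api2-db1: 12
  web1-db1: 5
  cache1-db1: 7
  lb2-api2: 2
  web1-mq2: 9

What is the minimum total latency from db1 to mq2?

Checking several routes:
db1-web1-mq2: 5 + 9 = 14
db1-cache1-lb2-web1-mq2: 7 + 4 + 8 + 9 = 28
db1-cache1-web1-mq2: 7 + 3 + 9 = 19
The minimum is 14 ms.

14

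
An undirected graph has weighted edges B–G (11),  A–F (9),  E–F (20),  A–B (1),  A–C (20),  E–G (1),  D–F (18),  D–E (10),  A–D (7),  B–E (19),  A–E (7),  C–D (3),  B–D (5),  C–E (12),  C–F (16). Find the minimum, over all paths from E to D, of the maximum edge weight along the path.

7

Comparing a few candidate routes:
E → G → B → A → D: max(1, 11, 1, 7) = 11
E → A → B → D: max(7, 1, 5) = 7
E → A → D: max(7, 7) = 7
E → G → B → D: max(1, 11, 5) = 11
E → D: max(10) = 10
The minimum achievable maximum is 7.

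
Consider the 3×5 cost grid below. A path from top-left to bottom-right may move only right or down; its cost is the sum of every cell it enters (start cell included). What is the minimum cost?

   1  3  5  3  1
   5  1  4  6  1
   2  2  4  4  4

Best path: r0c0 → r0c1 → r0c2 → r0c3 → r0c4 → r1c4 → r2c4
Cost: 1 + 3 + 5 + 3 + 1 + 1 + 4 = 18

18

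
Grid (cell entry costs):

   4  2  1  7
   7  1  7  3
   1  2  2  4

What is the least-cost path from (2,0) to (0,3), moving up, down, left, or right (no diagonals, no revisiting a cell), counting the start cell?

Path r2c0→r2c1→r1c1→r0c1→r0c2→r0c3: 1 + 2 + 1 + 2 + 1 + 7 = 14.

14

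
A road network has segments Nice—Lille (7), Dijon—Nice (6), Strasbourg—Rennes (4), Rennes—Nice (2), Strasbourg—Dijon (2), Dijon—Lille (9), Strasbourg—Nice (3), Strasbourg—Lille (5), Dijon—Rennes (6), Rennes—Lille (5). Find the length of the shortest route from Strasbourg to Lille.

5

A few of the Strasbourg→Lille routes:
Strasbourg -> Nice -> Rennes -> Lille: 3 + 2 + 5 = 10
Strasbourg -> Lille: 5
Strasbourg -> Rennes -> Lille: 4 + 5 = 9
Strasbourg -> Nice -> Lille: 3 + 7 = 10
Shortest: 5.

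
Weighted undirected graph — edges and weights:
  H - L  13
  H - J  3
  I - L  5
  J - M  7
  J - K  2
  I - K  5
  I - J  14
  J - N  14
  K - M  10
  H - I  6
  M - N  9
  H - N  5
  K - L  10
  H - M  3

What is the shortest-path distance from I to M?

Some routes from I to M:
I -> K -> J -> M: 5 + 2 + 7 = 14
I -> K -> M: 5 + 10 = 15
I -> H -> J -> M: 6 + 3 + 7 = 16
I -> K -> J -> H -> M: 5 + 2 + 3 + 3 = 13
I -> H -> M: 6 + 3 = 9
Shortest: 9.

9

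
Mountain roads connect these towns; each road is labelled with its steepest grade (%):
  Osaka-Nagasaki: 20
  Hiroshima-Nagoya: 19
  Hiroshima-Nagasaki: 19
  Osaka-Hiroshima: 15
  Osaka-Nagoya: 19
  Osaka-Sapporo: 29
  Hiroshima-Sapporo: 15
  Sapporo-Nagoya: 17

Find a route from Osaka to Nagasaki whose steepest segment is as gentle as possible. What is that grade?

19

A few of the Osaka→Nagasaki routes:
Osaka→Sapporo→Hiroshima→Nagasaki: max(29, 15, 19) = 29
Osaka→Nagoya→Hiroshima→Nagasaki: max(19, 19, 19) = 19
Osaka→Nagasaki: max(20) = 20
Osaka→Nagoya→Sapporo→Hiroshima→Nagasaki: max(19, 17, 15, 19) = 19
Osaka→Hiroshima→Nagasaki: max(15, 19) = 19
The minimum achievable maximum is 19%.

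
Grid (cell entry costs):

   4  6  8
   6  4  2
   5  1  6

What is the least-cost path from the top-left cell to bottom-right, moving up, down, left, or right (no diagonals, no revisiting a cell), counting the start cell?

21

Cheapest: (0,0) -> (0,1) -> (1,1) -> (2,1) -> (2,2)
  4 + 6 + 4 + 1 + 6 = 21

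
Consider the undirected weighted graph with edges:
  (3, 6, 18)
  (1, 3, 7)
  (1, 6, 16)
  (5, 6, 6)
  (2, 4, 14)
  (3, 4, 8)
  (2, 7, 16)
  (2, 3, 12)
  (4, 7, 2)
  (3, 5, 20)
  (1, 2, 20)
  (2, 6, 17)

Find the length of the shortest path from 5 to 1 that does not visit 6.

27

Checking several routes:
5 → 3 → 4 → 2 → 1: 20 + 8 + 14 + 20 = 62
5 → 3 → 1: 20 + 7 = 27
5 → 3 → 2 → 1: 20 + 12 + 20 = 52
Shortest: 27.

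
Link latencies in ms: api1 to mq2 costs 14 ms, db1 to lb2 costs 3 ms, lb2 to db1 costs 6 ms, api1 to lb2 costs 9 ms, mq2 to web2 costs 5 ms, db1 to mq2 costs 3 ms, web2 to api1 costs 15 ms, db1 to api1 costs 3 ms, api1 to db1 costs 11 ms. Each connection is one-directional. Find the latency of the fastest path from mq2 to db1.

Paths from mq2 to db1:
mq2 - web2 - api1 - lb2 - db1: 5 + 15 + 9 + 6 = 35
mq2 - web2 - api1 - db1: 5 + 15 + 11 = 31
Best route has total 31 ms.

31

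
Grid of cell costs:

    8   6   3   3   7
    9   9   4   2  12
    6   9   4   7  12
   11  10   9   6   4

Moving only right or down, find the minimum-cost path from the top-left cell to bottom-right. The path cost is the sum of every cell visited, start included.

Cheapest: [0,0] -> [0,1] -> [0,2] -> [0,3] -> [1,3] -> [2,3] -> [3,3] -> [3,4]
  8 + 6 + 3 + 3 + 2 + 7 + 6 + 4 = 39

39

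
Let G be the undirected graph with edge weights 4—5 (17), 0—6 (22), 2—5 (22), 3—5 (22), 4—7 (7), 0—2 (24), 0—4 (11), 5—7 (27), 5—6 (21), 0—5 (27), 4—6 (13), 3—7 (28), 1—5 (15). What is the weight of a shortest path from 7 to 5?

24

Checking several routes:
7-4-6-5: 7 + 13 + 21 = 41
7-5: 27
7-4-5: 7 + 17 = 24
Shortest: 24.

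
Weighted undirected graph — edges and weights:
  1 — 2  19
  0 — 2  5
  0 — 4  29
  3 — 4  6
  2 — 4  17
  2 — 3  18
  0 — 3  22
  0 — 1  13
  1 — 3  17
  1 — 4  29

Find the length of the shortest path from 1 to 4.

23

Some routes from 1 to 4:
1 -> 3 -> 4: 17 + 6 = 23
1 -> 4: 29
1 -> 0 -> 2 -> 4: 13 + 5 + 17 = 35
Best route has total 23.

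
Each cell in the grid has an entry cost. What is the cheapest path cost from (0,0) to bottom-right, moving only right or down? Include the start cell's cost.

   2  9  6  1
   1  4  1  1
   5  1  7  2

11

Cheapest: [0,0] [1,0] [1,1] [1,2] [1,3] [2,3]
  2 + 1 + 4 + 1 + 1 + 2 = 11
For comparison, the top-then-right route costs 21.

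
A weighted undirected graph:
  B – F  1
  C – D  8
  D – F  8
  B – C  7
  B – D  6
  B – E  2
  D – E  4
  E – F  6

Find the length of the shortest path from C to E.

Checking several routes:
C - B - F - E: 7 + 1 + 6 = 14
C - D - E: 8 + 4 = 12
C - B - E: 7 + 2 = 9
Best route has total 9.

9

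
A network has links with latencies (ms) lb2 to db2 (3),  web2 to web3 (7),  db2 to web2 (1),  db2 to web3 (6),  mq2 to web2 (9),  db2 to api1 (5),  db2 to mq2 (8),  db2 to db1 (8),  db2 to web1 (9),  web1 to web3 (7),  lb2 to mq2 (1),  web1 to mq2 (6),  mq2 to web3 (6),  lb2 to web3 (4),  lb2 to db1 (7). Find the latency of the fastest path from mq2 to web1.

Some routes from mq2 to web1:
mq2-web3-web1: 6 + 7 = 13
mq2-lb2-web3-web1: 1 + 4 + 7 = 12
mq2-lb2-db2-web1: 1 + 3 + 9 = 13
mq2-db2-web1: 8 + 9 = 17
mq2-web1: 6
The minimum is 6 ms.

6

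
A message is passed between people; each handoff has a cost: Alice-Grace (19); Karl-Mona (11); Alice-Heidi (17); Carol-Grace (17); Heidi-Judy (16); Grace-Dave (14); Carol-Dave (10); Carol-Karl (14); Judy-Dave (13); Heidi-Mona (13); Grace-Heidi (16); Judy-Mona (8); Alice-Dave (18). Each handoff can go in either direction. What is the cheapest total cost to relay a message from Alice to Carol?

28

Some routes from Alice to Carol:
Alice - Heidi - Grace - Carol: 17 + 16 + 17 = 50
Alice - Dave - Grace - Carol: 18 + 14 + 17 = 49
Alice - Grace - Dave - Carol: 19 + 14 + 10 = 43
Alice - Heidi - Mona - Karl - Carol: 17 + 13 + 11 + 14 = 55
Alice - Dave - Carol: 18 + 10 = 28
Alice - Grace - Carol: 19 + 17 = 36
The minimum is 28.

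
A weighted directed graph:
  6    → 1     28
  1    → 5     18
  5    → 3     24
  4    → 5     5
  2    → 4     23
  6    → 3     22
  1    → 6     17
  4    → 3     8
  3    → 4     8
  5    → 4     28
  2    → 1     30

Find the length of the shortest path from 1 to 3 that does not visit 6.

42

Candidate routes:
1-5-3: 18 + 24 = 42
1-5-4-3: 18 + 28 + 8 = 54
Shortest: 42.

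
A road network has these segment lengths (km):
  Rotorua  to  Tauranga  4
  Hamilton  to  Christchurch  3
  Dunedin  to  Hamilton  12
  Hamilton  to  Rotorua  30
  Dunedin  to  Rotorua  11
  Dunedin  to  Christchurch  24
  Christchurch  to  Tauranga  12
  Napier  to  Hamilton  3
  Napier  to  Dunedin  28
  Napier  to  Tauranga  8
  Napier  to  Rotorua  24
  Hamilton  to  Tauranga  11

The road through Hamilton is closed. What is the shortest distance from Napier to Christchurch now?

20

Comparing a few candidate routes:
Napier → Rotorua → Tauranga → Christchurch: 24 + 4 + 12 = 40
Napier → Tauranga → Christchurch: 8 + 12 = 20
Napier → Dunedin → Rotorua → Tauranga → Christchurch: 28 + 11 + 4 + 12 = 55
Napier → Tauranga → Rotorua → Dunedin → Christchurch: 8 + 4 + 11 + 24 = 47
Napier → Dunedin → Christchurch: 28 + 24 = 52
Shortest: 20 km.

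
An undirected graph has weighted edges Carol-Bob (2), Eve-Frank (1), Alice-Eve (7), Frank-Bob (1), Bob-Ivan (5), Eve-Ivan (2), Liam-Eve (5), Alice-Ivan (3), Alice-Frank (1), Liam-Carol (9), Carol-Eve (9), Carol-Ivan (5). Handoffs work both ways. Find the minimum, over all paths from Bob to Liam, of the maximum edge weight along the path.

5

Comparing a few candidate routes:
Bob -> Ivan -> Alice -> Frank -> Eve -> Liam: max(5, 3, 1, 1, 5) = 5
Bob -> Frank -> Alice -> Ivan -> Eve -> Liam: max(1, 1, 3, 2, 5) = 5
Bob -> Ivan -> Eve -> Liam: max(5, 2, 5) = 5
Bob -> Frank -> Eve -> Liam: max(1, 1, 5) = 5
Smallest bottleneck: 5.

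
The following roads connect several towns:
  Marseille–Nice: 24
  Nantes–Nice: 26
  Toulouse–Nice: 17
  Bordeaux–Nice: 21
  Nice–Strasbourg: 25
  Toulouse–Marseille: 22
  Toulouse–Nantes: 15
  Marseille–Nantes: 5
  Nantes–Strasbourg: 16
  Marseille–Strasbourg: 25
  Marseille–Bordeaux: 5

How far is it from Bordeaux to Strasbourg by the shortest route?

26

Checking several routes:
Bordeaux→Marseille→Nice→Strasbourg: 5 + 24 + 25 = 54
Bordeaux→Marseille→Toulouse→Nantes→Strasbourg: 5 + 22 + 15 + 16 = 58
Bordeaux→Marseille→Nantes→Nice→Strasbourg: 5 + 5 + 26 + 25 = 61
Bordeaux→Marseille→Nantes→Strasbourg: 5 + 5 + 16 = 26
Bordeaux→Nice→Strasbourg: 21 + 25 = 46
Bordeaux→Marseille→Strasbourg: 5 + 25 = 30
Best route has total 26.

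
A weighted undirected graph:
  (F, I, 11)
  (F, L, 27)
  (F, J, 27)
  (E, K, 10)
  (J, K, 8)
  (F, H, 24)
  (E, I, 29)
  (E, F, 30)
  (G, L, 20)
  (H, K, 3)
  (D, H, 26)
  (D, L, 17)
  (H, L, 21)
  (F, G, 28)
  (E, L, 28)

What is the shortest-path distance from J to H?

Checking several routes:
J→K→E→L→H: 8 + 10 + 28 + 21 = 67
J→K→H: 8 + 3 = 11
J→F→H: 27 + 24 = 51
J→F→E→K→H: 27 + 30 + 10 + 3 = 70
J→K→E→F→H: 8 + 10 + 30 + 24 = 72
The minimum is 11.

11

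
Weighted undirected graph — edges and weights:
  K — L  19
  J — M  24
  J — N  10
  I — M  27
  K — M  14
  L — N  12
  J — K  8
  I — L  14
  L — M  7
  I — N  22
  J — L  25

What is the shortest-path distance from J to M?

22

Some routes from J to M:
J -> M: 24
J -> K -> M: 8 + 14 = 22
J -> N -> L -> M: 10 + 12 + 7 = 29
Shortest: 22.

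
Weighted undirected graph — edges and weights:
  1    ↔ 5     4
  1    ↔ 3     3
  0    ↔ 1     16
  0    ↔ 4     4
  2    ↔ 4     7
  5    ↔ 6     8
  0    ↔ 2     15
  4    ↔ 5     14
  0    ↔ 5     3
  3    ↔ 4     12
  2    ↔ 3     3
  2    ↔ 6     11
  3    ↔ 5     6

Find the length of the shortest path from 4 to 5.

Some routes from 4 to 5:
4 -> 5: 14
4 -> 0 -> 5: 4 + 3 = 7
4 -> 2 -> 3 -> 5: 7 + 3 + 6 = 16
Best route has total 7.

7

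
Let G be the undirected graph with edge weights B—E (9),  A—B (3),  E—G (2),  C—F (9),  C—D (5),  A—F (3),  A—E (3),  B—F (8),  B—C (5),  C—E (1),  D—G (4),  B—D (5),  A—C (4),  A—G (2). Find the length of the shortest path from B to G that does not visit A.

8

A few of the B→G routes:
B-D-G: 5 + 4 = 9
B-E-G: 9 + 2 = 11
B-C-D-G: 5 + 5 + 4 = 14
B-D-C-E-G: 5 + 5 + 1 + 2 = 13
B-C-E-G: 5 + 1 + 2 = 8
B-E-C-D-G: 9 + 1 + 5 + 4 = 19
The minimum is 8.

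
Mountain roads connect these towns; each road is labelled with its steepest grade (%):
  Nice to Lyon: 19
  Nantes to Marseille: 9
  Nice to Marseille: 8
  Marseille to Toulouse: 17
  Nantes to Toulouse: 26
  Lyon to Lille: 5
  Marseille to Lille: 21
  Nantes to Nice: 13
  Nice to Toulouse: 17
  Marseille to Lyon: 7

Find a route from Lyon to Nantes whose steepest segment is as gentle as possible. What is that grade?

9

A few of the Lyon→Nantes routes:
Lyon - Marseille - Nice - Nantes: max(7, 8, 13) = 13
Lyon - Marseille - Toulouse - Nice - Nantes: max(7, 17, 17, 13) = 17
Lyon - Marseille - Nantes: max(7, 9) = 9
Smallest bottleneck: 9%.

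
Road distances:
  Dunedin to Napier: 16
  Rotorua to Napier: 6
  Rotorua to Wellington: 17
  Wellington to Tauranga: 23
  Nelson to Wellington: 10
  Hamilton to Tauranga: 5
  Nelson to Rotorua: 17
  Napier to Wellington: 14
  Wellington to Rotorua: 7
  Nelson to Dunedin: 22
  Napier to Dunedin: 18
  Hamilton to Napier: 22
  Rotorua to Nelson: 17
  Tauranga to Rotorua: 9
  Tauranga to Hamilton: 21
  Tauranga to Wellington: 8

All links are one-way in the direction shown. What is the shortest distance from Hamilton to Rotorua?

14

Routes from Hamilton to Rotorua:
Hamilton - Tauranga - Rotorua: 5 + 9 = 14
Hamilton - Napier - Wellington - Rotorua: 22 + 14 + 7 = 43
Hamilton - Napier - Wellington - Tauranga - Rotorua: 22 + 14 + 23 + 9 = 68
Hamilton - Tauranga - Wellington - Rotorua: 5 + 8 + 7 = 20
Best route has total 14.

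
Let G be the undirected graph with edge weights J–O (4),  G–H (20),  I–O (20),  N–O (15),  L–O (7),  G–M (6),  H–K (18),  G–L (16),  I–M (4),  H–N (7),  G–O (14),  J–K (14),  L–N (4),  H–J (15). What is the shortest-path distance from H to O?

Checking several routes:
H-K-J-O: 18 + 14 + 4 = 36
H-J-O: 15 + 4 = 19
H-N-O: 7 + 15 = 22
H-N-L-O: 7 + 4 + 7 = 18
H-G-O: 20 + 14 = 34
Shortest: 18.

18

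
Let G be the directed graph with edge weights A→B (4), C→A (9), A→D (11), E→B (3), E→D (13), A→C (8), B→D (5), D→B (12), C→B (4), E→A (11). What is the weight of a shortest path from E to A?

11

Paths from E to A:
E-A: 11
The minimum is 11.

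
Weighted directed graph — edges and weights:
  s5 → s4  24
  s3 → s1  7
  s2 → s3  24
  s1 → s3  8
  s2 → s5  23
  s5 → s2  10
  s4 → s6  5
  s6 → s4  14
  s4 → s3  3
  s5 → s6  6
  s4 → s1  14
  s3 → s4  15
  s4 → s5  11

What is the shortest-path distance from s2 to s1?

31

Comparing a few candidate routes:
s2 → s3 → s1: 24 + 7 = 31
s2 → s5 → s6 → s4 → s1: 23 + 6 + 14 + 14 = 57
s2 → s5 → s6 → s4 → s3 → s1: 23 + 6 + 14 + 3 + 7 = 53
s2 → s3 → s4 → s1: 24 + 15 + 14 = 53
Shortest: 31.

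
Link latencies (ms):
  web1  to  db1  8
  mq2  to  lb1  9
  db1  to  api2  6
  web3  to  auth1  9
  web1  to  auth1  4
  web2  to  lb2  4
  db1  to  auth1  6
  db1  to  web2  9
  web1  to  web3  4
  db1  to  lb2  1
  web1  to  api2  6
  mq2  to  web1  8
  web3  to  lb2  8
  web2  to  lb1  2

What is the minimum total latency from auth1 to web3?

8

Checking several routes:
auth1 -> web1 -> web3: 4 + 4 = 8
auth1 -> db1 -> lb2 -> web3: 6 + 1 + 8 = 15
auth1 -> web1 -> db1 -> lb2 -> web3: 4 + 8 + 1 + 8 = 21
auth1 -> db1 -> web1 -> web3: 6 + 8 + 4 = 18
auth1 -> web3: 9
Shortest: 8 ms.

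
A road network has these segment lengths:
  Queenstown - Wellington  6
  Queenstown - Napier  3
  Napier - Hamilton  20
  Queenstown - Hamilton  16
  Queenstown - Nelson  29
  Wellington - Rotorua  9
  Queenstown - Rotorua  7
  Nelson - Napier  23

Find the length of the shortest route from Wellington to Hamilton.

22

Comparing a few candidate routes:
Wellington - Rotorua - Queenstown - Hamilton: 9 + 7 + 16 = 32
Wellington - Queenstown - Hamilton: 6 + 16 = 22
Wellington - Queenstown - Napier - Hamilton: 6 + 3 + 20 = 29
Wellington - Rotorua - Queenstown - Napier - Hamilton: 9 + 7 + 3 + 20 = 39
Wellington - Queenstown - Nelson - Napier - Hamilton: 6 + 29 + 23 + 20 = 78
Best route has total 22.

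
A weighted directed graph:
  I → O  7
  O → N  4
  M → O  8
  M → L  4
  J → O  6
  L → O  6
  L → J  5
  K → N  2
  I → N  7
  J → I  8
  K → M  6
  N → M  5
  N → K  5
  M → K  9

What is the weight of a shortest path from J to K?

15

Checking several routes:
J → I → O → N → K: 8 + 7 + 4 + 5 = 24
J → O → N → K: 6 + 4 + 5 = 15
J → I → N → K: 8 + 7 + 5 = 20
J → O → N → M → K: 6 + 4 + 5 + 9 = 24
Best route has total 15.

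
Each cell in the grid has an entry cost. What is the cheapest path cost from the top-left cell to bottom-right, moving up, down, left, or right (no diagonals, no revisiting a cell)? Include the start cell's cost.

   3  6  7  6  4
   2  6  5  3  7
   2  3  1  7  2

Path (0,0)→(1,0)→(2,0)→(2,1)→(2,2)→(2,3)→(2,4): 3 + 2 + 2 + 3 + 1 + 7 + 2 = 20.

20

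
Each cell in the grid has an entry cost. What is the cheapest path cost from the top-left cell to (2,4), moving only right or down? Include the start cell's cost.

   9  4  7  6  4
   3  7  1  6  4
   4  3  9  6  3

33

Path (0,0) -> (1,0) -> (1,1) -> (1,2) -> (1,3) -> (1,4) -> (2,4): 9 + 3 + 7 + 1 + 6 + 4 + 3 = 33.
For comparison, the top-then-right route costs 37.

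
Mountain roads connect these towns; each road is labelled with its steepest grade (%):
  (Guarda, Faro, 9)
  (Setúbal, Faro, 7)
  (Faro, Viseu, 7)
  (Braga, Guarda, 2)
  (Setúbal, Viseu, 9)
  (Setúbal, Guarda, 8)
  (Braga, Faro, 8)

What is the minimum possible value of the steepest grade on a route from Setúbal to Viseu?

Some routes from Setúbal to Viseu:
Setúbal-Guarda-Faro-Viseu: max(8, 9, 7) = 9
Setúbal-Faro-Viseu: max(7, 7) = 7
Setúbal-Guarda-Braga-Faro-Viseu: max(8, 2, 8, 7) = 8
Best route has worst link 7%.

7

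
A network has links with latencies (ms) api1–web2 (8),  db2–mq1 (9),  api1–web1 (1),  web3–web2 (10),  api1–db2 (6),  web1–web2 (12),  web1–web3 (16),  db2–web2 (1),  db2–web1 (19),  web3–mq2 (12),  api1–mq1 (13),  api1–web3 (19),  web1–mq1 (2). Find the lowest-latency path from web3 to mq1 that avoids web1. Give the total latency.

20

A few of the web3→mq1 routes:
web3 -> web2 -> api1 -> db2 -> mq1: 10 + 8 + 6 + 9 = 33
web3 -> api1 -> mq1: 19 + 13 = 32
web3 -> web2 -> db2 -> mq1: 10 + 1 + 9 = 20
web3 -> web2 -> db2 -> api1 -> mq1: 10 + 1 + 6 + 13 = 30
web3 -> web2 -> api1 -> mq1: 10 + 8 + 13 = 31
web3 -> api1 -> db2 -> mq1: 19 + 6 + 9 = 34
Best route has total 20 ms.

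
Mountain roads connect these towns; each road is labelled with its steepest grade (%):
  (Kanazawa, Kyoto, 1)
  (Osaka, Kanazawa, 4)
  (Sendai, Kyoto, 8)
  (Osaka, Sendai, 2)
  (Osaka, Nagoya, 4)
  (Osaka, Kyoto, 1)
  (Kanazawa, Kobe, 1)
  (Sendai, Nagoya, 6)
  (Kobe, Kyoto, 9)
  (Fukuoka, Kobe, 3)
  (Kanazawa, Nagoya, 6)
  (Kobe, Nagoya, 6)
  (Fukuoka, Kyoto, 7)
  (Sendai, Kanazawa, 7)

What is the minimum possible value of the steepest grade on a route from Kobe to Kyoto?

1

Some routes from Kobe to Kyoto:
Kobe - Kanazawa - Osaka - Kyoto: max(1, 4, 1) = 4
Kobe - Kanazawa - Kyoto: max(1, 1) = 1
Kobe - Nagoya - Osaka - Kanazawa - Kyoto: max(6, 4, 4, 1) = 6
Best route has worst link 1%.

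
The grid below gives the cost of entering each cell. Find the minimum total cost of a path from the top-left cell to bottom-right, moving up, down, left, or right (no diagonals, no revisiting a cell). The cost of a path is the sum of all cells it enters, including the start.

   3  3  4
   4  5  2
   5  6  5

Cheapest: (0,0)→(0,1)→(0,2)→(1,2)→(2,2)
  3 + 3 + 4 + 2 + 5 = 17

17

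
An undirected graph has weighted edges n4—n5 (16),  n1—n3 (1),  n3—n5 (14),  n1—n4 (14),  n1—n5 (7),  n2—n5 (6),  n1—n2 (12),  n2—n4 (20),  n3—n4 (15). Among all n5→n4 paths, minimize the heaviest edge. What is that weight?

14

Some routes from n5 to n4:
n5 -> n3 -> n1 -> n4: max(14, 1, 14) = 14
n5 -> n1 -> n4: max(7, 14) = 14
n5 -> n2 -> n1 -> n3 -> n4: max(6, 12, 1, 15) = 15
n5 -> n1 -> n3 -> n4: max(7, 1, 15) = 15
n5 -> n2 -> n1 -> n4: max(6, 12, 14) = 14
Best route has worst link 14.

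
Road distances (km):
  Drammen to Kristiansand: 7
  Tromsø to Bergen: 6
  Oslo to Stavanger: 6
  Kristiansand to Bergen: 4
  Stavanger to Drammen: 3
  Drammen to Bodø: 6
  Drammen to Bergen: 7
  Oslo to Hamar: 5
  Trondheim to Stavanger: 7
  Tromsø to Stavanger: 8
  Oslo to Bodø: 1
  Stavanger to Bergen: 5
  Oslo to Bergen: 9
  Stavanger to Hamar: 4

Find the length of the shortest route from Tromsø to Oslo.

Comparing a few candidate routes:
Tromsø-Bergen-Oslo: 6 + 9 = 15
Tromsø-Bergen-Stavanger-Oslo: 6 + 5 + 6 = 17
Tromsø-Stavanger-Hamar-Oslo: 8 + 4 + 5 = 17
Tromsø-Stavanger-Drammen-Bodø-Oslo: 8 + 3 + 6 + 1 = 18
Tromsø-Stavanger-Oslo: 8 + 6 = 14
Shortest: 14 km.

14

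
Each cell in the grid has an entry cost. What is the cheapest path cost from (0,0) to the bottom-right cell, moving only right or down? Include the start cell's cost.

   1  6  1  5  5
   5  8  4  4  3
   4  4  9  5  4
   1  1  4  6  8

One optimal route is [0,0] [1,0] [2,0] [3,0] [3,1] [3,2] [3,3] [3,4].
Its cost is 1 + 5 + 4 + 1 + 1 + 4 + 6 + 8 = 30.

30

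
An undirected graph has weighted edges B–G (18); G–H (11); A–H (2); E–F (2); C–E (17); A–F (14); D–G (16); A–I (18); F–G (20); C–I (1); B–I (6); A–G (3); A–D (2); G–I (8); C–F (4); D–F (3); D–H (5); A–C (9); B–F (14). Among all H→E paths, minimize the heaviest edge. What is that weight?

3

A few of the H→E routes:
H - D - A - G - I - C - F - E: max(5, 2, 3, 8, 1, 4, 2) = 8
H - A - C - F - E: max(2, 9, 4, 2) = 9
H - A - G - I - C - F - E: max(2, 3, 8, 1, 4, 2) = 8
H - A - D - F - E: max(2, 2, 3, 2) = 3
H - D - F - E: max(5, 3, 2) = 5
Smallest bottleneck: 3.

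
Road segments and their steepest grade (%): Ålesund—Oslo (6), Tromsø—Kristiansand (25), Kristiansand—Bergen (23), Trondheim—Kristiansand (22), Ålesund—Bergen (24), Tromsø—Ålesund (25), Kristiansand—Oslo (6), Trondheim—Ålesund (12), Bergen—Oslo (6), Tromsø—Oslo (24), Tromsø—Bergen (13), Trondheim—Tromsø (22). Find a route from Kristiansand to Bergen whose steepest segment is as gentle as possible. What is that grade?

6

A few of the Kristiansand→Bergen routes:
Kristiansand → Oslo → Bergen: max(6, 6) = 6
Kristiansand → Oslo → Ålesund → Trondheim → Tromsø → Bergen: max(6, 6, 12, 22, 13) = 22
Kristiansand → Trondheim → Tromsø → Bergen: max(22, 22, 13) = 22
Kristiansand → Trondheim → Ålesund → Oslo → Bergen: max(22, 12, 6, 6) = 22
Smallest bottleneck: 6%.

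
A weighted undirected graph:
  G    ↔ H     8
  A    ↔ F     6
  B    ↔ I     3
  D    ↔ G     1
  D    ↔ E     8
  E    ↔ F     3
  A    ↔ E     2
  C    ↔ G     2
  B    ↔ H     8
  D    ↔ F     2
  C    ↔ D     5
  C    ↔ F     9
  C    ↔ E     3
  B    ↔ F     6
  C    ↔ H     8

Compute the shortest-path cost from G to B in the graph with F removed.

16

Paths from G to B avoiding F:
G-D-C-H-B: 1 + 5 + 8 + 8 = 22
G-H-B: 8 + 8 = 16
G-C-H-B: 2 + 8 + 8 = 18
G-D-E-C-H-B: 1 + 8 + 3 + 8 + 8 = 28
Best route has total 16.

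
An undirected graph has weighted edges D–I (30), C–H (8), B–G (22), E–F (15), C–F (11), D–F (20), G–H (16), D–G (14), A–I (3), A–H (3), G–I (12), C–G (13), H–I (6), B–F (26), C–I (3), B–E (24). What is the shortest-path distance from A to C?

Comparing a few candidate routes:
A-H-C: 3 + 8 = 11
A-H-I-C: 3 + 6 + 3 = 12
A-I-C: 3 + 3 = 6
The minimum is 6.

6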